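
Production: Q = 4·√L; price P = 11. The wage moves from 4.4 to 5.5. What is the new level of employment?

From P·MP_L = w with MP_L = 2·L^(-1/2), the labor demand is L(w) = (22/w)^(2).
At w = 4.4: L = 25. At w = 5.5: L = 16.

L* = 16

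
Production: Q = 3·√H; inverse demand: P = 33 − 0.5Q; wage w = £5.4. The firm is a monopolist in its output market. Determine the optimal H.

H* = 25

Marginal revenue from the inverse demand is MR = 33 − Q.
The marginal product is MP_H = 1.5·H^(-1/2).
A monopolist hires until marginal revenue product equals the wage: MR·MP_H = w.
At H, Q = 3·√H. Substituting and solving: (33 − 3·√H)·1.5·H^(-1/2) = 5.4 gives H = 25.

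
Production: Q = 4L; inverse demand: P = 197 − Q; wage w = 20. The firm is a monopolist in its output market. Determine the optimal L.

Marginal revenue from the inverse demand is MR = 197 − 2Q.
The marginal product is MP_L = 4.
A monopolist hires until marginal revenue product equals the wage: MR·MP_L = w.
(197 − 8L)·4 = 20, so L = 24.

L* = 24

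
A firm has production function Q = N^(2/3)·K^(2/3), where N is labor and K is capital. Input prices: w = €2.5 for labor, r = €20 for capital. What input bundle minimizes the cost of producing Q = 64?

N* = 64, K* = 8

Cost minimization requires the marginal rate of technical substitution to equal the input-price ratio: MP_N/MP_K = w/r.
Here MP_N/MP_K = (2/3)·(K/N)/(2/3) = (K/N). Setting this equal to 2.5/20 = 0.125 gives K = 0.125N.
Substituting into Q = 64: N^(2/3)·(0.125N)^(2/3) = 64.
Solving, N = 64 and K = 8.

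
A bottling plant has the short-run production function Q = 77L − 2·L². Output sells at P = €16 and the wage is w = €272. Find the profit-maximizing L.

L* = 15

The marginal product of L is MP_L = 77 − 4L.
A price-taking firm hires until the value of the marginal product equals the wage: P·MP_L = w, so 16·(77 − 4L) = 272.
Then 77 − 4L = 17, giving L = 15.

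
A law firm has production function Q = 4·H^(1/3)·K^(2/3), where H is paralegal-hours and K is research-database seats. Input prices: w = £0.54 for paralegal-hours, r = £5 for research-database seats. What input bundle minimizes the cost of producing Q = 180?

H* = 125, K* = 27

Cost minimization requires the marginal rate of technical substitution to equal the input-price ratio: MP_H/MP_K = w/r.
Here MP_H/MP_K = (1/3)·(K/H)/(2/3) = 0.5·(K/H). Setting this equal to 0.54/5 = 0.108 gives K = 0.216H.
Substituting into Q = 180: 4·H^(1/3)·(0.216H)^(2/3) = 180.
Solving, H = 125 and K = 27.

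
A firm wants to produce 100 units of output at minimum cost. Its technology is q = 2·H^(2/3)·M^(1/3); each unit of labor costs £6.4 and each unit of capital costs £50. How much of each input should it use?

H* = 125, M* = 8

Cost minimization requires the marginal rate of technical substitution to equal the input-price ratio: MP_H/MP_M = w/r.
Here MP_H/MP_M = (2/3)·(M/H)/(1/3) = 2·(M/H). Setting this equal to 6.4/50 = 0.128 gives M = 0.064H.
Substituting into q = 100: 2·H^(2/3)·(0.064H)^(1/3) = 100.
Solving, H = 125 and M = 8.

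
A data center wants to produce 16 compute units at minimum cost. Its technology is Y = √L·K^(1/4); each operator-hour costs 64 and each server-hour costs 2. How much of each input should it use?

L* = 16, K* = 256

Cost minimization requires the marginal rate of technical substitution to equal the input-price ratio: MP_L/MP_K = w/r.
Here MP_L/MP_K = (1/2)·(K/L)/(1/4) = 2·(K/L). Setting this equal to 64/2 = 32 gives K = 16L.
Substituting into Y = 16: L^(1/2)·(16L)^(1/4) = 16.
Solving, L = 16 and K = 256.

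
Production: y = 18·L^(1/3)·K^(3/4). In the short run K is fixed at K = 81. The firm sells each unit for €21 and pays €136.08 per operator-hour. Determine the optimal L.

With K = 81, MP_L = (1/3)·18·L^(-2/3)·81^(3/4) = 162·L^(-2/3).
Profit maximization for a price taker requires P·MP_L = w: 21·162·L^(-2/3) = 136.08.
So L^(-2/3) = 0.04, which gives L = 125.

L* = 125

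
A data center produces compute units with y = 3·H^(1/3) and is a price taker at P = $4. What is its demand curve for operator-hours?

H(w) = (4/w)^(3/2)

MP_H = (1/3)·3·H^(-2/3) = H^(-2/3).
Setting P·MP_H = w: 4·H^(-2/3) = w.
Solving for H: H^(-2/3) = w/4, so H = (4/w)^(3/2).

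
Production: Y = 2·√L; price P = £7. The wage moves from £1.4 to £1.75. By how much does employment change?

ΔL = -9

From P·MP_L = w with MP_L = L^(-1/2), the labor demand is L(w) = (7/w)^(2).
At w = 1.4: L = 25. At w = 1.75: L = 16.
ΔL = 16 − 25 = -9.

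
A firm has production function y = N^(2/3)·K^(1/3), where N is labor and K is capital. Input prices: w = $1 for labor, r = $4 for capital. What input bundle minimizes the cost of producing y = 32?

Cost minimization requires the marginal rate of technical substitution to equal the input-price ratio: MP_N/MP_K = w/r.
Here MP_N/MP_K = (2/3)·(K/N)/(1/3) = 2·(K/N). Setting this equal to 1/4 = 0.25 gives K = 0.125N.
Substituting into y = 32: N^(2/3)·(0.125N)^(1/3) = 32.
Solving, N = 64 and K = 8.

N* = 64, K* = 8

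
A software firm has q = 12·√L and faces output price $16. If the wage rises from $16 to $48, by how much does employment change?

ΔL = -32

From P·MP_L = w with MP_L = 6·L^(-1/2), the labor demand is L(w) = (96/w)^(2).
At w = 16: L = 36. At w = 48: L = 4.
ΔL = 4 − 36 = -32.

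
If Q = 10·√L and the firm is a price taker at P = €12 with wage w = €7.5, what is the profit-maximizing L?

L* = 64

MP_L = (1/2)·10·L^(-1/2) = 5·L^(-1/2).
Profit maximization for a price taker requires P·MP_L = w: 12·5·L^(-1/2) = 7.5.
So L^(-1/2) = 0.125, which gives L = 64.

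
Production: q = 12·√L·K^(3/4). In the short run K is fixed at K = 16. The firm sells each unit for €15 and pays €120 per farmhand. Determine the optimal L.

L* = 36

With K = 16, MP_L = (1/2)·12·L^(-1/2)·16^(3/4) = 48·L^(-1/2).
Profit maximization for a price taker requires P·MP_L = w: 15·48·L^(-1/2) = 120.
So L^(-1/2) = 1/6, which gives L = 36.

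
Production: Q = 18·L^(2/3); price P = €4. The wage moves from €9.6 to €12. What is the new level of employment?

L* = 64

From P·MP_L = w with MP_L = 12·L^(-1/3), the labor demand is L(w) = (48/w)^(3).
At w = 9.6: L = 125. At w = 12: L = 64.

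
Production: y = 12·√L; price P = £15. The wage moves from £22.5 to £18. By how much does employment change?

From P·MP_L = w with MP_L = 6·L^(-1/2), the labor demand is L(w) = (90/w)^(2).
At w = 22.5: L = 16. At w = 18: L = 25.
ΔL = 25 − 16 = 9.

ΔL = 9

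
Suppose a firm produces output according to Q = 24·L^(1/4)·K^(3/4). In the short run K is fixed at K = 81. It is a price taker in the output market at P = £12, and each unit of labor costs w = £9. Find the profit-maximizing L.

L* = 1296

With K = 81, MP_L = (1/4)·24·L^(-3/4)·81^(3/4) = 162·L^(-3/4).
Profit maximization for a price taker requires P·MP_L = w: 12·162·L^(-3/4) = 9.
So L^(-3/4) = 1/216, which gives L = 1296.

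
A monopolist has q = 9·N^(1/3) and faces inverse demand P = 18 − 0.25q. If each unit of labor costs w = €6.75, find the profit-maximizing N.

Marginal revenue from the inverse demand is MR = 18 − 0.5q.
The marginal product is MP_N = 3·N^(-2/3).
A monopolist hires until marginal revenue product equals the wage: MR·MP_N = w.
At N, q = 9·N^(1/3). Substituting and solving: (18 − 4.5·N^(1/3))·3·N^(-2/3) = 6.75 gives N = 8.

N* = 8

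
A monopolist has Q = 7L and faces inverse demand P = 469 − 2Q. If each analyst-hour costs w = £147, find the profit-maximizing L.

L* = 16

Marginal revenue from the inverse demand is MR = 469 − 4Q.
The marginal product is MP_L = 7.
A monopolist hires until marginal revenue product equals the wage: MR·MP_L = w.
(469 − 28L)·7 = 147, so L = 16.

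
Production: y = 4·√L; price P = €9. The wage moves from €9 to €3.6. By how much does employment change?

From P·MP_L = w with MP_L = 2·L^(-1/2), the labor demand is L(w) = (18/w)^(2).
At w = 9: L = 4. At w = 3.6: L = 25.
ΔL = 25 − 4 = 21.

ΔL = 21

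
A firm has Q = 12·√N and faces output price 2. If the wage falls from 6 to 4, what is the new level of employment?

From P·MP_N = w with MP_N = 6·N^(-1/2), the labor demand is N(w) = (12/w)^(2).
At w = 6: N = 4. At w = 4: N = 9.

N* = 9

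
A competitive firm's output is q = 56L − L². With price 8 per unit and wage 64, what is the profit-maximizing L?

The marginal product of L is MP_L = 56 − 2L.
A price-taking firm hires until the value of the marginal product equals the wage: P·MP_L = w, so 8·(56 − 2L) = 64.
Then 56 − 2L = 8, giving L = 24.

L* = 24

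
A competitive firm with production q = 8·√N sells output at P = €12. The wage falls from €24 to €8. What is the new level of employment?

From P·MP_N = w with MP_N = 4·N^(-1/2), the labor demand is N(w) = (48/w)^(2).
At w = 24: N = 4. At w = 8: N = 36.

N* = 36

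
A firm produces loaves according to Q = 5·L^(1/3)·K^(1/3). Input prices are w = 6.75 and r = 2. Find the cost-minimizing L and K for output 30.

Cost minimization requires the marginal rate of technical substitution to equal the input-price ratio: MP_L/MP_K = w/r.
Here MP_L/MP_K = (1/3)·(K/L)/(1/3) = (K/L). Setting this equal to 6.75/2 = 3.375 gives K = 3.375L.
Substituting into Q = 30: 5·L^(1/3)·(3.375L)^(1/3) = 30.
Solving, L = 8 and K = 27.

L* = 8, K* = 27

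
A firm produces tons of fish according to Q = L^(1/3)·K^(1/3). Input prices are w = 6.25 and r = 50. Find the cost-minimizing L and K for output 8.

L* = 64, K* = 8

Cost minimization requires the marginal rate of technical substitution to equal the input-price ratio: MP_L/MP_K = w/r.
Here MP_L/MP_K = (1/3)·(K/L)/(1/3) = (K/L). Setting this equal to 6.25/50 = 0.125 gives K = 0.125L.
Substituting into Q = 8: L^(1/3)·(0.125L)^(1/3) = 8.
Solving, L = 64 and K = 8.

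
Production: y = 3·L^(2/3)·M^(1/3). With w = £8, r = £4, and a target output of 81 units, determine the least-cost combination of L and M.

L* = 27, M* = 27

Cost minimization requires the marginal rate of technical substitution to equal the input-price ratio: MP_L/MP_M = w/r.
Here MP_L/MP_M = (2/3)·(M/L)/(1/3) = 2·(M/L). Setting this equal to 8/4 = 2 gives M = L.
Substituting into y = 81: 3·L^(2/3)·(L)^(1/3) = 81.
Solving, L = 27 and M = 27.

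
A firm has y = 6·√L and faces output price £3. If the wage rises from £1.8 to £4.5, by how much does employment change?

ΔL = -21

From P·MP_L = w with MP_L = 3·L^(-1/2), the labor demand is L(w) = (9/w)^(2).
At w = 1.8: L = 25. At w = 4.5: L = 4.
ΔL = 4 − 25 = -21.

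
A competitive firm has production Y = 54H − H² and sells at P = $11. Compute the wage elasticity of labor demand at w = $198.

From P·MP_H = w with MP_H = 54 − 2H, labor demand is H(w) = (54 − w/11)/2.
dH/dw = −1/(22) = -1/22.
At w = 198, H = 18, so ε = (dH/dw)·(w/H) = (-1/22)·(198/18) = -0.5.

ε = -0.5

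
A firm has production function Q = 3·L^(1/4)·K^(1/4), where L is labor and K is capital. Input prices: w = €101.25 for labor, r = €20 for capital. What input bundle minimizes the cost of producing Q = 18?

Cost minimization requires the marginal rate of technical substitution to equal the input-price ratio: MP_L/MP_K = w/r.
Here MP_L/MP_K = (1/4)·(K/L)/(1/4) = (K/L). Setting this equal to 101.25/20 = 5.0625 gives K = 5.0625L.
Substituting into Q = 18: 3·L^(1/4)·(5.0625L)^(1/4) = 18.
Solving, L = 16 and K = 81.

L* = 16, K* = 81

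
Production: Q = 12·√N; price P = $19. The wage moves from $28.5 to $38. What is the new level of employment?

N* = 9

From P·MP_N = w with MP_N = 6·N^(-1/2), the labor demand is N(w) = (114/w)^(2).
At w = 28.5: N = 16. At w = 38: N = 9.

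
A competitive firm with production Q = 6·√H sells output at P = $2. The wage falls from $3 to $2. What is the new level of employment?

From P·MP_H = w with MP_H = 3·H^(-1/2), the labor demand is H(w) = (6/w)^(2).
At w = 3: H = 4. At w = 2: H = 9.

H* = 9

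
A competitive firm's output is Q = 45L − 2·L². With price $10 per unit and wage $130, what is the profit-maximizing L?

The marginal product of L is MP_L = 45 − 4L.
A price-taking firm hires until the value of the marginal product equals the wage: P·MP_L = w, so 10·(45 − 4L) = 130.
Then 45 − 4L = 13, giving L = 8.

L* = 8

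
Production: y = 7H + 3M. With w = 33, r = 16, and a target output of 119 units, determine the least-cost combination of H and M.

H* = 17, M* = 0

The inputs are perfect substitutes, so the firm uses whichever has the lower cost per unit of output.
Cost per unit of output via H is w/7 = 33/7; via M it is r/3 = 16/3. H is cheaper.
Producing y = 119 with H alone: H = 17, M = 0.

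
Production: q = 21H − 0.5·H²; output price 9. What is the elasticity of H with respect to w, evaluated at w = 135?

ε = -2.5

From P·MP_H = w with MP_H = 21 − H, labor demand is H(w) = 21 − w/9.
dH/dw = −1/(9) = -1/9.
At w = 135, H = 6, so ε = (dH/dw)·(w/H) = (-1/9)·(135/6) = -2.5.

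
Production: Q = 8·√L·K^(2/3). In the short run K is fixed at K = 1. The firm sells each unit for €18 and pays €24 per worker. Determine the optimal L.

L* = 9

With K = 1, MP_L = (1/2)·8·L^(-1/2)·1^(2/3) = 4·L^(-1/2).
Profit maximization for a price taker requires P·MP_L = w: 18·4·L^(-1/2) = 24.
So L^(-1/2) = 1/3, which gives L = 9.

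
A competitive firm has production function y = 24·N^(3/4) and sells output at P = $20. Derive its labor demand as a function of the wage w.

MP_N = (3/4)·24·N^(-1/4) = 18·N^(-1/4).
Setting P·MP_N = w: 360·N^(-1/4) = w.
Solving for N: N^(-1/4) = w/360, so N = (360/w)^(4).

N(w) = (360/w)^(4)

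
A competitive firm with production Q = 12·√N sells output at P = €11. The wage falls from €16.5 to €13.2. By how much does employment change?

From P·MP_N = w with MP_N = 6·N^(-1/2), the labor demand is N(w) = (66/w)^(2).
At w = 16.5: N = 16. At w = 13.2: N = 25.
ΔN = 25 − 16 = 9.

ΔN = 9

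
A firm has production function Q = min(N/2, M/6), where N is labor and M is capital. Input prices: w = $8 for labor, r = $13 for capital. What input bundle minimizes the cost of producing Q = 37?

N* = 74, M* = 222

With a fixed-proportions technology, the cost-minimizing bundle uses no slack in either input: N/2 = M/6 = Q.
So N = 2·37 = 74 and M = 6·37 = 222.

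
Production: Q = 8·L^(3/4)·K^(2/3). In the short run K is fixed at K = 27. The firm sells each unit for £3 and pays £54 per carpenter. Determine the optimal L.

L* = 81

With K = 27, MP_L = (3/4)·8·L^(-1/4)·27^(2/3) = 54·L^(-1/4).
Profit maximization for a price taker requires P·MP_L = w: 3·54·L^(-1/4) = 54.
So L^(-1/4) = 1/3, which gives L = 81.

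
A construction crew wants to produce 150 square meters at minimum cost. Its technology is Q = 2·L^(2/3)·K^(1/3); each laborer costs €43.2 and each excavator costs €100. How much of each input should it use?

Cost minimization requires the marginal rate of technical substitution to equal the input-price ratio: MP_L/MP_K = w/r.
Here MP_L/MP_K = (2/3)·(K/L)/(1/3) = 2·(K/L). Setting this equal to 43.2/100 = 0.432 gives K = 0.216L.
Substituting into Q = 150: 2·L^(2/3)·(0.216L)^(1/3) = 150.
Solving, L = 125 and K = 27.

L* = 125, K* = 27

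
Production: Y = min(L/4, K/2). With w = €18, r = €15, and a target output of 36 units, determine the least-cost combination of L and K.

With a fixed-proportions technology, the cost-minimizing bundle uses no slack in either input: L/4 = K/2 = Y.
So L = 4·36 = 144 and K = 2·36 = 72.

L* = 144, K* = 72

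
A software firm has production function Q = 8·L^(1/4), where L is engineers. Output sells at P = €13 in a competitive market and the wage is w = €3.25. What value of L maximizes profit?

L* = 16

MP_L = (1/4)·8·L^(-3/4) = 2·L^(-3/4).
Profit maximization for a price taker requires P·MP_L = w: 13·2·L^(-3/4) = 3.25.
So L^(-3/4) = 0.125, which gives L = 16.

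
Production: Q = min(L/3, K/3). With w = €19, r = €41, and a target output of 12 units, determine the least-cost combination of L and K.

With a fixed-proportions technology, the cost-minimizing bundle uses no slack in either input: L/3 = K/3 = Q.
So L = 3·12 = 36 and K = 3·12 = 36.

L* = 36, K* = 36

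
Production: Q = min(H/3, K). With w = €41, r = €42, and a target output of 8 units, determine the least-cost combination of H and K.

With a fixed-proportions technology, the cost-minimizing bundle uses no slack in either input: H/3 = K = Q.
So H = 3·8 = 24 and K = 8.

H* = 24, K* = 8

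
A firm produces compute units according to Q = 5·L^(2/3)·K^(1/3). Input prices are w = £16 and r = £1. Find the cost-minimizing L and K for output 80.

Cost minimization requires the marginal rate of technical substitution to equal the input-price ratio: MP_L/MP_K = w/r.
Here MP_L/MP_K = (2/3)·(K/L)/(1/3) = 2·(K/L). Setting this equal to 16/1 = 16 gives K = 8L.
Substituting into Q = 80: 5·L^(2/3)·(8L)^(1/3) = 80.
Solving, L = 8 and K = 64.

L* = 8, K* = 64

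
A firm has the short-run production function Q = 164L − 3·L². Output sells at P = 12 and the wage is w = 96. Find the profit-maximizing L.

L* = 26

The marginal product of L is MP_L = 164 − 6L.
A price-taking firm hires until the value of the marginal product equals the wage: P·MP_L = w, so 12·(164 − 6L) = 96.
Then 164 − 6L = 8, giving L = 26.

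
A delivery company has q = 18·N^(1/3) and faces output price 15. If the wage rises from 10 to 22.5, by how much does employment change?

From P·MP_N = w with MP_N = 6·N^(-2/3), the labor demand is N(w) = (90/w)^(3/2).
At w = 10: N = 27. At w = 22.5: N = 8.
ΔN = 8 − 27 = -19.

ΔN = -19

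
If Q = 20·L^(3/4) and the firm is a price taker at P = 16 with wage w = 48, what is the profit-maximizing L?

MP_L = (3/4)·20·L^(-1/4) = 15·L^(-1/4).
Profit maximization for a price taker requires P·MP_L = w: 16·15·L^(-1/4) = 48.
So L^(-1/4) = 0.2, which gives L = 625.

L* = 625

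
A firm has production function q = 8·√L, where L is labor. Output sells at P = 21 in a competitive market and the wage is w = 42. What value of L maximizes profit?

L* = 4

MP_L = (1/2)·8·L^(-1/2) = 4·L^(-1/2).
Profit maximization for a price taker requires P·MP_L = w: 21·4·L^(-1/2) = 42.
So L^(-1/2) = 0.5, which gives L = 4.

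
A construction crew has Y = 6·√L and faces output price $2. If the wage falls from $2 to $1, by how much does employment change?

From P·MP_L = w with MP_L = 3·L^(-1/2), the labor demand is L(w) = (6/w)^(2).
At w = 2: L = 9. At w = 1: L = 36.
ΔL = 36 − 9 = 27.

ΔL = 27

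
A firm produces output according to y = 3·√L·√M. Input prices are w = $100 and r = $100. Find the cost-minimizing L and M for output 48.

L* = 16, M* = 16

Cost minimization requires the marginal rate of technical substitution to equal the input-price ratio: MP_L/MP_M = w/r.
Here MP_L/MP_M = (1/2)·(M/L)/(1/2) = (M/L). Setting this equal to 100/100 = 1 gives M = L.
Substituting into y = 48: 3·L^(1/2)·(L)^(1/2) = 48.
Solving, L = 16 and M = 16.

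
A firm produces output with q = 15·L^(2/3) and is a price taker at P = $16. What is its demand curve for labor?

MP_L = (2/3)·15·L^(-1/3) = 10·L^(-1/3).
Setting P·MP_L = w: 160·L^(-1/3) = w.
Solving for L: L^(-1/3) = w/160, so L = (160/w)^(3).

L(w) = 4096000/w³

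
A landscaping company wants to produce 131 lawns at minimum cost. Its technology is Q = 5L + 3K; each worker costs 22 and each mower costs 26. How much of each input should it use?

L* = 26.2, K* = 0

The inputs are perfect substitutes, so the firm uses whichever has the lower cost per unit of output.
Cost per unit of output via L is w/5 = 4.4; via K it is r/3 = 26/3. L is cheaper.
Producing Q = 131 with L alone: L = 26.2, K = 0.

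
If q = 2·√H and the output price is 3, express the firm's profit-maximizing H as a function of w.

MP_H = (1/2)·2·H^(-1/2) = H^(-1/2).
Setting P·MP_H = w: 3·H^(-1/2) = w.
Solving for H: H^(-1/2) = w/3, so H = (3/w)^(2).

H(w) = 9/w²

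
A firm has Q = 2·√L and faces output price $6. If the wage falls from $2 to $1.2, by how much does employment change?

From P·MP_L = w with MP_L = L^(-1/2), the labor demand is L(w) = (6/w)^(2).
At w = 2: L = 9. At w = 1.2: L = 25.
ΔL = 25 − 9 = 16.

ΔL = 16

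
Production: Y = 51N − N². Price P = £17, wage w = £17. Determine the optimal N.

The marginal product of N is MP_N = 51 − 2N.
A price-taking firm hires until the value of the marginal product equals the wage: P·MP_N = w, so 17·(51 − 2N) = 17.
Then 51 − 2N = 1, giving N = 25.

N* = 25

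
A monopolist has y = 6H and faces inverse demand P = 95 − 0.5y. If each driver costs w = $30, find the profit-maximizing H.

Marginal revenue from the inverse demand is MR = 95 − y.
The marginal product is MP_H = 6.
A monopolist hires until marginal revenue product equals the wage: MR·MP_H = w.
(95 − 6H)·6 = 30, so H = 15.

H* = 15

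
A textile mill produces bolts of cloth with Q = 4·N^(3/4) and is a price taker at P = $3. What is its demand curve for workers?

MP_N = (3/4)·4·N^(-1/4) = 3·N^(-1/4).
Setting P·MP_N = w: 9·N^(-1/4) = w.
Solving for N: N^(-1/4) = w/9, so N = (9/w)^(4).

N(w) = 6561/w^(4)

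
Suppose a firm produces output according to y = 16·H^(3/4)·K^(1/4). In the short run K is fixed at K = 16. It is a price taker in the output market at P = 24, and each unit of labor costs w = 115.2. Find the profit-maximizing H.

With K = 16, MP_H = (3/4)·16·H^(-1/4)·16^(1/4) = 24·H^(-1/4).
Profit maximization for a price taker requires P·MP_H = w: 24·24·H^(-1/4) = 115.2.
So H^(-1/4) = 0.2, which gives H = 625.

H* = 625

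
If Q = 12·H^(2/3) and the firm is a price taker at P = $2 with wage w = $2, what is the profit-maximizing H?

H* = 512

MP_H = (2/3)·12·H^(-1/3) = 8·H^(-1/3).
Profit maximization for a price taker requires P·MP_H = w: 2·8·H^(-1/3) = 2.
So H^(-1/3) = 0.125, which gives H = 512.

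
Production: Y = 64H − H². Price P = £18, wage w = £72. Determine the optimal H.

H* = 30

The marginal product of H is MP_H = 64 − 2H.
A price-taking firm hires until the value of the marginal product equals the wage: P·MP_H = w, so 18·(64 − 2H) = 72.
Then 64 − 2H = 4, giving H = 30.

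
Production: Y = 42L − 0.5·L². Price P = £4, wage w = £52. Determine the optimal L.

L* = 29

The marginal product of L is MP_L = 42 − L.
A price-taking firm hires until the value of the marginal product equals the wage: P·MP_L = w, so 4·(42 − L) = 52.
Then 42 − L = 13, giving L = 29.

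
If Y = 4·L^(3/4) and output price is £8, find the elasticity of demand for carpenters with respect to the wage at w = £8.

MP_L = (3/4)·4·L^(-1/4), so P·MP_L = w gives 24·L^(-1/4) = w.
Solving, L(w) = (24/w)^(4). This is a constant-elasticity form: L ∝ w^(−4), so ε = −4.

ε = -4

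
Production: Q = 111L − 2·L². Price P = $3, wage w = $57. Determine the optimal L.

The marginal product of L is MP_L = 111 − 4L.
A price-taking firm hires until the value of the marginal product equals the wage: P·MP_L = w, so 3·(111 − 4L) = 57.
Then 111 − 4L = 19, giving L = 23.

L* = 23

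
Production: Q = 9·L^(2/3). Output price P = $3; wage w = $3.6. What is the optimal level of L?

MP_L = (2/3)·9·L^(-1/3) = 6·L^(-1/3).
Profit maximization for a price taker requires P·MP_L = w: 3·6·L^(-1/3) = 3.6.
So L^(-1/3) = 0.2, which gives L = 125.

L* = 125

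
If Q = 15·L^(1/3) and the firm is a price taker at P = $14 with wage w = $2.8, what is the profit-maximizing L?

MP_L = (1/3)·15·L^(-2/3) = 5·L^(-2/3).
Profit maximization for a price taker requires P·MP_L = w: 14·5·L^(-2/3) = 2.8.
So L^(-2/3) = 0.04, which gives L = 125.

L* = 125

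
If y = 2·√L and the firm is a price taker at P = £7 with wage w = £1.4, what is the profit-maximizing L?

L* = 25

MP_L = (1/2)·2·L^(-1/2) = L^(-1/2).
Profit maximization for a price taker requires P·MP_L = w: 7·L^(-1/2) = 1.4.
So L^(-1/2) = 0.2, which gives L = 25.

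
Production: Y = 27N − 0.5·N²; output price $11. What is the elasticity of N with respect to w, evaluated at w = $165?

From P·MP_N = w with MP_N = 27 − N, labor demand is N(w) = 27 − w/11.
dN/dw = −1/(11) = -1/11.
At w = 165, N = 12, so ε = (dN/dw)·(w/N) = (-1/11)·(165/12) = -1.25.

ε = -1.25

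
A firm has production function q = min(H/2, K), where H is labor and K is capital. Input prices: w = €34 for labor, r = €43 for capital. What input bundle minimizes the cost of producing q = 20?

With a fixed-proportions technology, the cost-minimizing bundle uses no slack in either input: H/2 = K = q.
So H = 2·20 = 40 and K = 20.

H* = 40, K* = 20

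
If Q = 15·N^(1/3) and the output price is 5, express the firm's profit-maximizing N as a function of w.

N(w) = (25/w)^(3/2)

MP_N = (1/3)·15·N^(-2/3) = 5·N^(-2/3).
Setting P·MP_N = w: 25·N^(-2/3) = w.
Solving for N: N^(-2/3) = w/25, so N = (25/w)^(3/2).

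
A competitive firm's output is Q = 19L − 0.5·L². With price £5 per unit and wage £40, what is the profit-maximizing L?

L* = 11

The marginal product of L is MP_L = 19 − L.
A price-taking firm hires until the value of the marginal product equals the wage: P·MP_L = w, so 5·(19 − L) = 40.
Then 19 − L = 8, giving L = 11.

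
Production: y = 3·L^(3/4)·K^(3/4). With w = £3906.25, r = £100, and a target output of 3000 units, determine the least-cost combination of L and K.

L* = 16, K* = 625

Cost minimization requires the marginal rate of technical substitution to equal the input-price ratio: MP_L/MP_K = w/r.
Here MP_L/MP_K = (3/4)·(K/L)/(3/4) = (K/L). Setting this equal to 3906.25/100 = 39.0625 gives K = 39.0625L.
Substituting into y = 3000: 3·L^(3/4)·(39.0625L)^(3/4) = 3000.
Solving, L = 16 and K = 625.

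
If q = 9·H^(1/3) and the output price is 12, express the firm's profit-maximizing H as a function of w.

MP_H = (1/3)·9·H^(-2/3) = 3·H^(-2/3).
Setting P·MP_H = w: 36·H^(-2/3) = w.
Solving for H: H^(-2/3) = w/36, so H = (36/w)^(3/2).

H(w) = (36/w)^(3/2)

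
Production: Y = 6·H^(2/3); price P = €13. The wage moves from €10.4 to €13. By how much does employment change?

From P·MP_H = w with MP_H = 4·H^(-1/3), the labor demand is H(w) = (52/w)^(3).
At w = 10.4: H = 125. At w = 13: H = 64.
ΔH = 64 − 125 = -61.

ΔH = -61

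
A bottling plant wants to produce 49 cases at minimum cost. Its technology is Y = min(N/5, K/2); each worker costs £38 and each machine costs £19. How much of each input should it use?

N* = 245, K* = 98

With a fixed-proportions technology, the cost-minimizing bundle uses no slack in either input: N/5 = K/2 = Y.
So N = 5·49 = 245 and K = 2·49 = 98.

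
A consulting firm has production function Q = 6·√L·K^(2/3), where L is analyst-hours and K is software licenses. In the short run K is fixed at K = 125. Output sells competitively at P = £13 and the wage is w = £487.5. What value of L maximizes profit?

L* = 4

With K = 125, MP_L = (1/2)·6·L^(-1/2)·125^(2/3) = 75·L^(-1/2).
Profit maximization for a price taker requires P·MP_L = w: 13·75·L^(-1/2) = 487.5.
So L^(-1/2) = 0.5, which gives L = 4.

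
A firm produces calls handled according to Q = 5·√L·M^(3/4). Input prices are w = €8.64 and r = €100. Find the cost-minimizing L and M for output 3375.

Cost minimization requires the marginal rate of technical substitution to equal the input-price ratio: MP_L/MP_M = w/r.
Here MP_L/MP_M = (1/2)·(M/L)/(3/4) = (2/3)·(M/L). Setting this equal to 8.64/100 = 0.0864 gives M = 0.1296L.
Substituting into Q = 3375: 5·L^(1/2)·(0.1296L)^(3/4) = 3375.
Solving, L = 625 and M = 81.

L* = 625, M* = 81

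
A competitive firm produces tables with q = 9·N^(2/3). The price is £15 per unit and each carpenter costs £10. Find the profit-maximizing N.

MP_N = (2/3)·9·N^(-1/3) = 6·N^(-1/3).
Profit maximization for a price taker requires P·MP_N = w: 15·6·N^(-1/3) = 10.
So N^(-1/3) = 1/9, which gives N = 729.

N* = 729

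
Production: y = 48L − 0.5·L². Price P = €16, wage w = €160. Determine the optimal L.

The marginal product of L is MP_L = 48 − L.
A price-taking firm hires until the value of the marginal product equals the wage: P·MP_L = w, so 16·(48 − L) = 160.
Then 48 − L = 10, giving L = 38.

L* = 38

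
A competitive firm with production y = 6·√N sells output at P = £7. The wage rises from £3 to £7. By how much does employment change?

From P·MP_N = w with MP_N = 3·N^(-1/2), the labor demand is N(w) = (21/w)^(2).
At w = 3: N = 49. At w = 7: N = 9.
ΔN = 9 − 49 = -40.

ΔN = -40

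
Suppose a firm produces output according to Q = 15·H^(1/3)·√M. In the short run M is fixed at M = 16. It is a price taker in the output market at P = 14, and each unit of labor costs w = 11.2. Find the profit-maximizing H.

H* = 125

With M = 16, MP_H = (1/3)·15·H^(-2/3)·16^(1/2) = 20·H^(-2/3).
Profit maximization for a price taker requires P·MP_H = w: 14·20·H^(-2/3) = 11.2.
So H^(-2/3) = 0.04, which gives H = 125.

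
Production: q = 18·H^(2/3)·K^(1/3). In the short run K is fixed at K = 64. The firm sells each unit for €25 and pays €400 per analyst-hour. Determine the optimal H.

With K = 64, MP_H = (2/3)·18·H^(-1/3)·64^(1/3) = 48·H^(-1/3).
Profit maximization for a price taker requires P·MP_H = w: 25·48·H^(-1/3) = 400.
So H^(-1/3) = 1/3, which gives H = 27.

H* = 27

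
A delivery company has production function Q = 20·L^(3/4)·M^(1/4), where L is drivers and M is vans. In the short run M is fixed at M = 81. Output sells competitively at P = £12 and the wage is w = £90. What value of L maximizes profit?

With M = 81, MP_L = (3/4)·20·L^(-1/4)·81^(1/4) = 45·L^(-1/4).
Profit maximization for a price taker requires P·MP_L = w: 12·45·L^(-1/4) = 90.
So L^(-1/4) = 1/6, which gives L = 1296.

L* = 1296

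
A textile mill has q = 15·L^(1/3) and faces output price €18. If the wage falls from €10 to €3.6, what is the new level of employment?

L* = 125

From P·MP_L = w with MP_L = 5·L^(-2/3), the labor demand is L(w) = (90/w)^(3/2).
At w = 10: L = 27. At w = 3.6: L = 125.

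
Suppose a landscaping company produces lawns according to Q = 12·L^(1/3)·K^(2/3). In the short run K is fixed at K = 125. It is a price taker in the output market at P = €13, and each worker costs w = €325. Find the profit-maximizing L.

With K = 125, MP_L = (1/3)·12·L^(-2/3)·125^(2/3) = 100·L^(-2/3).
Profit maximization for a price taker requires P·MP_L = w: 13·100·L^(-2/3) = 325.
So L^(-2/3) = 0.25, which gives L = 8.

L* = 8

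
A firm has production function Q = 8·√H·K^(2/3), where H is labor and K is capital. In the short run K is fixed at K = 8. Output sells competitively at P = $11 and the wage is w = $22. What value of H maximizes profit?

With K = 8, MP_H = (1/2)·8·H^(-1/2)·8^(2/3) = 16·H^(-1/2).
Profit maximization for a price taker requires P·MP_H = w: 11·16·H^(-1/2) = 22.
So H^(-1/2) = 0.125, which gives H = 64.

H* = 64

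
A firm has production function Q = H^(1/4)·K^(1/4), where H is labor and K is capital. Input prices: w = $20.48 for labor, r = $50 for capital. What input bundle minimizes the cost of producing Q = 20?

Cost minimization requires the marginal rate of technical substitution to equal the input-price ratio: MP_H/MP_K = w/r.
Here MP_H/MP_K = (1/4)·(K/H)/(1/4) = (K/H). Setting this equal to 20.48/50 = 0.4096 gives K = 0.4096H.
Substituting into Q = 20: H^(1/4)·(0.4096H)^(1/4) = 20.
Solving, H = 625 and K = 256.

H* = 625, K* = 256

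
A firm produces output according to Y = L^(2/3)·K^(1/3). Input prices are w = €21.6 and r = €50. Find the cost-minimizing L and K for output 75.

L* = 125, K* = 27

Cost minimization requires the marginal rate of technical substitution to equal the input-price ratio: MP_L/MP_K = w/r.
Here MP_L/MP_K = (2/3)·(K/L)/(1/3) = 2·(K/L). Setting this equal to 21.6/50 = 0.432 gives K = 0.216L.
Substituting into Y = 75: L^(2/3)·(0.216L)^(1/3) = 75.
Solving, L = 125 and K = 27.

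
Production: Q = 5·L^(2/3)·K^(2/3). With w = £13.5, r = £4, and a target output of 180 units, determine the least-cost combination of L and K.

Cost minimization requires the marginal rate of technical substitution to equal the input-price ratio: MP_L/MP_K = w/r.
Here MP_L/MP_K = (2/3)·(K/L)/(2/3) = (K/L). Setting this equal to 13.5/4 = 3.375 gives K = 3.375L.
Substituting into Q = 180: 5·L^(2/3)·(3.375L)^(2/3) = 180.
Solving, L = 8 and K = 27.

L* = 8, K* = 27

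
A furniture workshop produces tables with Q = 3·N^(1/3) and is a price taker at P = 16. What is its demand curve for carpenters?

N(w) = (16/w)^(3/2)

MP_N = (1/3)·3·N^(-2/3) = N^(-2/3).
Setting P·MP_N = w: 16·N^(-2/3) = w.
Solving for N: N^(-2/3) = w/16, so N = (16/w)^(3/2).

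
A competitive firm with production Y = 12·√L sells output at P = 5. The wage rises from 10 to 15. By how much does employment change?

ΔL = -5

From P·MP_L = w with MP_L = 6·L^(-1/2), the labor demand is L(w) = (30/w)^(2).
At w = 10: L = 9. At w = 15: L = 4.
ΔL = 4 − 9 = -5.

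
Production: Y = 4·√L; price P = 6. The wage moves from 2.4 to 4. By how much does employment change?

ΔL = -16

From P·MP_L = w with MP_L = 2·L^(-1/2), the labor demand is L(w) = (12/w)^(2).
At w = 2.4: L = 25. At w = 4: L = 9.
ΔL = 9 − 25 = -16.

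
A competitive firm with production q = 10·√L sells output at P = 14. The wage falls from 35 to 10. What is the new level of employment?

From P·MP_L = w with MP_L = 5·L^(-1/2), the labor demand is L(w) = (70/w)^(2).
At w = 35: L = 4. At w = 10: L = 49.

L* = 49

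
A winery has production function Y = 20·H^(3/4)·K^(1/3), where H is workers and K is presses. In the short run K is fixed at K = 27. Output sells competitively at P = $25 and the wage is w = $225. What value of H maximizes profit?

H* = 625

With K = 27, MP_H = (3/4)·20·H^(-1/4)·27^(1/3) = 45·H^(-1/4).
Profit maximization for a price taker requires P·MP_H = w: 25·45·H^(-1/4) = 225.
So H^(-1/4) = 0.2, which gives H = 625.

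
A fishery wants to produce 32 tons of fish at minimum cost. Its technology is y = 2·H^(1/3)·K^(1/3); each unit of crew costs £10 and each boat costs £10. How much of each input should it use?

H* = 64, K* = 64

Cost minimization requires the marginal rate of technical substitution to equal the input-price ratio: MP_H/MP_K = w/r.
Here MP_H/MP_K = (1/3)·(K/H)/(1/3) = (K/H). Setting this equal to 10/10 = 1 gives K = H.
Substituting into y = 32: 2·H^(1/3)·(H)^(1/3) = 32.
Solving, H = 64 and K = 64.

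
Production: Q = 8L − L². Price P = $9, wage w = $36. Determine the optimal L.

L* = 2

The marginal product of L is MP_L = 8 − 2L.
A price-taking firm hires until the value of the marginal product equals the wage: P·MP_L = w, so 9·(8 − 2L) = 36.
Then 8 − 2L = 4, giving L = 2.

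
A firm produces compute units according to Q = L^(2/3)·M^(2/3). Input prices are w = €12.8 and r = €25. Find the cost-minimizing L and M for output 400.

L* = 125, M* = 64

Cost minimization requires the marginal rate of technical substitution to equal the input-price ratio: MP_L/MP_M = w/r.
Here MP_L/MP_M = (2/3)·(M/L)/(2/3) = (M/L). Setting this equal to 12.8/25 = 0.512 gives M = 0.512L.
Substituting into Q = 400: L^(2/3)·(0.512L)^(2/3) = 400.
Solving, L = 125 and M = 64.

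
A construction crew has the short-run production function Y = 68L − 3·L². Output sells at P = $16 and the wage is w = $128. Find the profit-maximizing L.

The marginal product of L is MP_L = 68 − 6L.
A price-taking firm hires until the value of the marginal product equals the wage: P·MP_L = w, so 16·(68 − 6L) = 128.
Then 68 − 6L = 8, giving L = 10.

L* = 10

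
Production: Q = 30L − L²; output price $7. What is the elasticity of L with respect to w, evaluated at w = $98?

ε = -0.875

From P·MP_L = w with MP_L = 30 − 2L, labor demand is L(w) = (30 − w/7)/2.
dL/dw = −1/(14) = -1/14.
At w = 98, L = 8, so ε = (dL/dw)·(w/L) = (-1/14)·(98/8) = -0.875.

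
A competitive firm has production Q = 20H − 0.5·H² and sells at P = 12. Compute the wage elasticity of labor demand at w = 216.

ε = -9

From P·MP_H = w with MP_H = 20 − H, labor demand is H(w) = 20 − w/12.
dH/dw = −1/(12) = -1/12.
At w = 216, H = 2, so ε = (dH/dw)·(w/H) = (-1/12)·(216/2) = -9.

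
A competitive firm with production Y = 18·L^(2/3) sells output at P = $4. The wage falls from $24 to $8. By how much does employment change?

ΔL = 208

From P·MP_L = w with MP_L = 12·L^(-1/3), the labor demand is L(w) = (48/w)^(3).
At w = 24: L = 8. At w = 8: L = 216.
ΔL = 216 − 8 = 208.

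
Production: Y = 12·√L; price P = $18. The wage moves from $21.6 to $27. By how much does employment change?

From P·MP_L = w with MP_L = 6·L^(-1/2), the labor demand is L(w) = (108/w)^(2).
At w = 21.6: L = 25. At w = 27: L = 16.
ΔL = 16 − 25 = -9.

ΔL = -9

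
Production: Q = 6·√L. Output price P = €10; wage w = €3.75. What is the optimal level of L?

MP_L = (1/2)·6·L^(-1/2) = 3·L^(-1/2).
Profit maximization for a price taker requires P·MP_L = w: 10·3·L^(-1/2) = 3.75.
So L^(-1/2) = 0.125, which gives L = 64.

L* = 64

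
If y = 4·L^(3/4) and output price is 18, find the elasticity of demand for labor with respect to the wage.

ε = -4

MP_L = (3/4)·4·L^(-1/4), so P·MP_L = w gives 54·L^(-1/4) = w.
Solving, L(w) = (54/w)^(4). This is a constant-elasticity form: L ∝ w^(−4), so ε = −4.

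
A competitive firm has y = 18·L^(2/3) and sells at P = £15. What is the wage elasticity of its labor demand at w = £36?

MP_L = (2/3)·18·L^(-1/3), so P·MP_L = w gives 180·L^(-1/3) = w.
Solving, L(w) = (180/w)^(3). This is a constant-elasticity form: L ∝ w^(−3), so ε = −3.

ε = -3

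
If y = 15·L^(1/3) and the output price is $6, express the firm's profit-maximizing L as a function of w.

MP_L = (1/3)·15·L^(-2/3) = 5·L^(-2/3).
Setting P·MP_L = w: 30·L^(-2/3) = w.
Solving for L: L^(-2/3) = w/30, so L = (30/w)^(3/2).

L(w) = (30/w)^(3/2)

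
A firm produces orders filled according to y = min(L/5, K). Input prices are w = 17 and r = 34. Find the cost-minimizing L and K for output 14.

With a fixed-proportions technology, the cost-minimizing bundle uses no slack in either input: L/5 = K = y.
So L = 5·14 = 70 and K = 14.

L* = 70, K* = 14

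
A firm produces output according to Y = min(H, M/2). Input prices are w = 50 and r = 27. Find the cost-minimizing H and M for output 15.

H* = 15, M* = 30

With a fixed-proportions technology, the cost-minimizing bundle uses no slack in either input: H = M/2 = Y.
So H = 15 and M = 2·15 = 30.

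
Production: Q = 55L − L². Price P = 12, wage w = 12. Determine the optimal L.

L* = 27

The marginal product of L is MP_L = 55 − 2L.
A price-taking firm hires until the value of the marginal product equals the wage: P·MP_L = w, so 12·(55 − 2L) = 12.
Then 55 − 2L = 1, giving L = 27.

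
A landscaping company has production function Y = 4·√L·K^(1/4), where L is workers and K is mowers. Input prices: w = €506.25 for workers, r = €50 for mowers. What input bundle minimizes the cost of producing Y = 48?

L* = 16, K* = 81

Cost minimization requires the marginal rate of technical substitution to equal the input-price ratio: MP_L/MP_K = w/r.
Here MP_L/MP_K = (1/2)·(K/L)/(1/4) = 2·(K/L). Setting this equal to 506.25/50 = 10.125 gives K = 5.0625L.
Substituting into Y = 48: 4·L^(1/2)·(5.0625L)^(1/4) = 48.
Solving, L = 16 and K = 81.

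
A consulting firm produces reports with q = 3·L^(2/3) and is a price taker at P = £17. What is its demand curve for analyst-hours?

MP_L = (2/3)·3·L^(-1/3) = 2·L^(-1/3).
Setting P·MP_L = w: 34·L^(-1/3) = w.
Solving for L: L^(-1/3) = w/34, so L = (34/w)^(3).

L(w) = 39304/w³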